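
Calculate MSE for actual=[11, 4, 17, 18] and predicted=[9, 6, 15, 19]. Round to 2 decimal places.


Differences: [2, -2, 2, -1]
Squared errors: [4, 4, 4, 1]
Sum of squared errors = 13
MSE = 13 / 4 = 3.25

3.25


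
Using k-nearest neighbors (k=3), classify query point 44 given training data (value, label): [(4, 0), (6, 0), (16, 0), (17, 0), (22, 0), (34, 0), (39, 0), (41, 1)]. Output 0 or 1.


Distances from query 44:
Point 41 (class 1): distance = 3
Point 39 (class 0): distance = 5
Point 34 (class 0): distance = 10
K=3 nearest neighbors: classes = [1, 0, 0]
Votes for class 1: 1 / 3
Majority vote => class 0

0


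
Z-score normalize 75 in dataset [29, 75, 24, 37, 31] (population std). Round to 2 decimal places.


Mean = (29 + 75 + 24 + 37 + 31) / 5 = 39.2
Variance = sum((x_i - mean)^2) / n = 337.76
Std = sqrt(337.76) = 18.3782
Z = (x - mean) / std
= (75 - 39.2) / 18.3782
= 35.8 / 18.3782
= 1.95

1.95


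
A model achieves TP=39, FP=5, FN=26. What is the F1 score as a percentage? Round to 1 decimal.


Precision = TP / (TP + FP) = 39 / 44 = 0.8864
Recall = TP / (TP + FN) = 39 / 65 = 0.6
F1 = 2 * P * R / (P + R)
= 2 * 0.8864 * 0.6 / (0.8864 + 0.6)
= 1.0636 / 1.4864
= 0.7156
As percentage: 71.6%

71.6


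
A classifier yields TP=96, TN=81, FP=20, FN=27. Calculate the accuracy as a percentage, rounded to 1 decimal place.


Accuracy = (TP + TN) / (TP + TN + FP + FN) * 100
= (96 + 81) / (96 + 81 + 20 + 27)
= 177 / 224
= 0.7902
= 79.0%

79.0


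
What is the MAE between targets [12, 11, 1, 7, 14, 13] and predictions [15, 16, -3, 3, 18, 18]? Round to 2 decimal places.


Absolute errors: [3, 5, 4, 4, 4, 5]
Sum of absolute errors = 25
MAE = 25 / 6 = 4.17

4.17


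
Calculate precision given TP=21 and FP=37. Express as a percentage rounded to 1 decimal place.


Precision = TP / (TP + FP) * 100
= 21 / (21 + 37)
= 21 / 58
= 0.3621
= 36.2%

36.2


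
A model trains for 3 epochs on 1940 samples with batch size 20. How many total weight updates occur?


Iterations per epoch = 1940 / 20 = 97
Total updates = iterations_per_epoch * epochs
= 97 * 3
= 291

291


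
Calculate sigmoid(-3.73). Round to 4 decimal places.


sigmoid(z) = 1 / (1 + exp(-z))
exp(-(-3.73)) = exp(3.73) = 41.6791
1 + 41.6791 = 42.6791
1 / 42.6791 = 0.0234

0.0234


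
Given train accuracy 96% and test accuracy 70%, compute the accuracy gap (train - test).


Gap = train_accuracy - test_accuracy
= 96 - 70
= 26%
This large gap strongly indicates overfitting.

26


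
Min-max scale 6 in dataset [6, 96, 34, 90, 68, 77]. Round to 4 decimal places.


Min = 6, Max = 96
Range = 96 - 6 = 90
Scaled = (x - min) / (max - min)
= (6 - 6) / 90
= 0 / 90
= 0.0000

0.0000


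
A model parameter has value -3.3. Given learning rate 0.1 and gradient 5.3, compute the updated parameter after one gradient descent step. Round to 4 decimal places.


w_new = w_old - lr * gradient
= -3.3 - 0.1 * 5.3
= -3.3 - (0.53)
= -3.8300

-3.8300


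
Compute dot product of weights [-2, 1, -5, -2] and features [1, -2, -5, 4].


Element-wise products:
-2 * 1 = -2
1 * -2 = -2
-5 * -5 = 25
-2 * 4 = -8
Sum = -2 + -2 + 25 + -8
= 13

13


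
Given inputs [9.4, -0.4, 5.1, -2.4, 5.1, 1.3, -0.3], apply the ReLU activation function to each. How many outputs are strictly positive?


ReLU(x) = max(0, x) for each element:
ReLU(9.4) = 9.4
ReLU(-0.4) = 0
ReLU(5.1) = 5.1
ReLU(-2.4) = 0
ReLU(5.1) = 5.1
ReLU(1.3) = 1.3
ReLU(-0.3) = 0
Active neurons (>0): 4

4


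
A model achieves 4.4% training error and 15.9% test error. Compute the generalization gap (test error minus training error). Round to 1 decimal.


Generalization gap = test_error - train_error
= 15.9 - 4.4
= 11.5%
A large gap suggests overfitting.

11.5


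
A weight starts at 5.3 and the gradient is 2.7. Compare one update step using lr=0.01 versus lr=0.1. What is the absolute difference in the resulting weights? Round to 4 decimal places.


With lr=0.01: w_new = 5.3 - 0.01 * 2.7 = 5.273
With lr=0.1: w_new = 5.3 - 0.1 * 2.7 = 5.03
Absolute difference = |5.273 - 5.03|
= 0.2430

0.2430


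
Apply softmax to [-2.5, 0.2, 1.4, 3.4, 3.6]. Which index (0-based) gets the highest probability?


Softmax is a monotonic transformation, so it preserves the argmax.
We need to find the index of the maximum logit.
Index 0: -2.5
Index 1: 0.2
Index 2: 1.4
Index 3: 3.4
Index 4: 3.6
Maximum logit = 3.6 at index 4

4


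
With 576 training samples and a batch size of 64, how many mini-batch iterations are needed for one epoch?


Iterations per epoch = dataset_size / batch_size
= 576 / 64
= 9

9


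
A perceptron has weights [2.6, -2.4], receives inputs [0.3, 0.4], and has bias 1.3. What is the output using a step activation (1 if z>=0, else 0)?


z = w . x + b
= 2.6*0.3 + -2.4*0.4 + 1.3
= 0.78 + -0.96 + 1.3
= -0.18 + 1.3
= 1.12
Since z = 1.12 >= 0, output = 1

1


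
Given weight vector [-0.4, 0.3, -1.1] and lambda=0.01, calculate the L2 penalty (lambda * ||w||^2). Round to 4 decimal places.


Squaring each weight:
(-0.4)^2 = 0.16
0.3^2 = 0.09
(-1.1)^2 = 1.21
Sum of squares = 1.46
Penalty = 0.01 * 1.46 = 0.0146

0.0146


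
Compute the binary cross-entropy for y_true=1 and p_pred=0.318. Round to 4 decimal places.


For y=1: Loss = -log(p)
= -log(0.318)
= -(-1.1457)
= 1.1457

1.1457


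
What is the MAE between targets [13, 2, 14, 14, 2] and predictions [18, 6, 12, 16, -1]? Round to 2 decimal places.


Absolute errors: [5, 4, 2, 2, 3]
Sum of absolute errors = 16
MAE = 16 / 5 = 3.20

3.20


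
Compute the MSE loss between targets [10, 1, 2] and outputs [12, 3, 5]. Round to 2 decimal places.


Differences: [-2, -2, -3]
Squared errors: [4, 4, 9]
Sum of squared errors = 17
MSE = 17 / 3 = 5.67

5.67


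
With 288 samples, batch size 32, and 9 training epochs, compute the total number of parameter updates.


Iterations per epoch = 288 / 32 = 9
Total updates = iterations_per_epoch * epochs
= 9 * 9
= 81

81


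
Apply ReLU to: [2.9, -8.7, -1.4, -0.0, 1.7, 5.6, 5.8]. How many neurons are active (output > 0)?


ReLU(x) = max(0, x) for each element:
ReLU(2.9) = 2.9
ReLU(-8.7) = 0
ReLU(-1.4) = 0
ReLU(-0.0) = 0
ReLU(1.7) = 1.7
ReLU(5.6) = 5.6
ReLU(5.8) = 5.8
Active neurons (>0): 4

4


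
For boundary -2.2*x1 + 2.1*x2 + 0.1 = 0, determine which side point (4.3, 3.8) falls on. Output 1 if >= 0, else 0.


Compute -2.2 * 4.3 + 2.1 * 3.8 + 0.1
= -9.46 + 7.98 + 0.1
= -1.38
Since -1.38 < 0, the point is on the negative side.

0


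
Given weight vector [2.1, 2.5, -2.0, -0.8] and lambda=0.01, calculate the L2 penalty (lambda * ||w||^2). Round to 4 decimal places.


Squaring each weight:
2.1^2 = 4.41
2.5^2 = 6.25
(-2.0)^2 = 4.0
(-0.8)^2 = 0.64
Sum of squares = 15.3
Penalty = 0.01 * 15.3 = 0.1530

0.1530


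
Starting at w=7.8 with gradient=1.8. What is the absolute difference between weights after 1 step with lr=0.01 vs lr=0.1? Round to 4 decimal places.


With lr=0.01: w_new = 7.8 - 0.01 * 1.8 = 7.782
With lr=0.1: w_new = 7.8 - 0.1 * 1.8 = 7.62
Absolute difference = |7.782 - 7.62|
= 0.1620

0.1620


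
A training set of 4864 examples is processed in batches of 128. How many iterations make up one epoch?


Iterations per epoch = dataset_size / batch_size
= 4864 / 128
= 38

38


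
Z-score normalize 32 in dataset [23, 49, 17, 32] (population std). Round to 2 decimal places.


Mean = (23 + 49 + 17 + 32) / 4 = 30.25
Variance = sum((x_i - mean)^2) / n = 145.6875
Std = sqrt(145.6875) = 12.0701
Z = (x - mean) / std
= (32 - 30.25) / 12.0701
= 1.75 / 12.0701
= 0.14

0.14


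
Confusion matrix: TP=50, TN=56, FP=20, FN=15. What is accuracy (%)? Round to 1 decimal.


Accuracy = (TP + TN) / (TP + TN + FP + FN) * 100
= (50 + 56) / (50 + 56 + 20 + 15)
= 106 / 141
= 0.7518
= 75.2%

75.2


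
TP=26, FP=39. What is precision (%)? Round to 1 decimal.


Precision = TP / (TP + FP) * 100
= 26 / (26 + 39)
= 26 / 65
= 0.4
= 40.0%

40.0


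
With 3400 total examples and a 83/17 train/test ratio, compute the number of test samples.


Train samples = 3400 * 83% = 2822
Test samples = 3400 - 2822
= 578

578


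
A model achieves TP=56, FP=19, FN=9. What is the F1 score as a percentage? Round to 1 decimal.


Precision = TP / (TP + FP) = 56 / 75 = 0.7467
Recall = TP / (TP + FN) = 56 / 65 = 0.8615
F1 = 2 * P * R / (P + R)
= 2 * 0.7467 * 0.8615 / (0.7467 + 0.8615)
= 1.2866 / 1.6082
= 0.8
As percentage: 80.0%

80.0


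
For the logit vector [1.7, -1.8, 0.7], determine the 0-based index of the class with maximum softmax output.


Softmax is a monotonic transformation, so it preserves the argmax.
We need to find the index of the maximum logit.
Index 0: 1.7
Index 1: -1.8
Index 2: 0.7
Maximum logit = 1.7 at index 0

0


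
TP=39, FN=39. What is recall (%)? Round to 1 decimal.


Recall = TP / (TP + FN) * 100
= 39 / (39 + 39)
= 39 / 78
= 0.5
= 50.0%

50.0


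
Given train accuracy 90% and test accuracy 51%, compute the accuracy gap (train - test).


Gap = train_accuracy - test_accuracy
= 90 - 51
= 39%
This large gap strongly indicates overfitting.

39


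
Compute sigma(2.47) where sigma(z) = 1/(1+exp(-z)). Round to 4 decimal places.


sigmoid(z) = 1 / (1 + exp(-z))
exp(-(2.47)) = exp(-2.47) = 0.0846
1 + 0.0846 = 1.0846
1 / 1.0846 = 0.9220

0.9220


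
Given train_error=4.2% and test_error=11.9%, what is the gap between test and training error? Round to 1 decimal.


Generalization gap = test_error - train_error
= 11.9 - 4.2
= 7.7%
A moderate gap.

7.7


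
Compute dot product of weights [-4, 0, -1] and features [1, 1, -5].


Element-wise products:
-4 * 1 = -4
0 * 1 = 0
-1 * -5 = 5
Sum = -4 + 0 + 5
= 1

1


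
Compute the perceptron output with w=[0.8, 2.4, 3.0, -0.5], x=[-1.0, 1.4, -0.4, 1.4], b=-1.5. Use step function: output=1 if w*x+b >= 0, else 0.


z = w . x + b
= 0.8*-1.0 + 2.4*1.4 + 3.0*-0.4 + -0.5*1.4 + -1.5
= -0.8 + 3.36 + -1.2 + -0.7 + -1.5
= 0.66 + -1.5
= -0.84
Since z = -0.84 < 0, output = 0

0


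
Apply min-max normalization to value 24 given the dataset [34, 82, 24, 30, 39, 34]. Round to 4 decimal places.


Min = 24, Max = 82
Range = 82 - 24 = 58
Scaled = (x - min) / (max - min)
= (24 - 24) / 58
= 0 / 58
= 0.0000

0.0000


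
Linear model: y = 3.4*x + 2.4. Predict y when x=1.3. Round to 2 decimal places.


y = 3.4 * 1.3 + (2.4)
= 4.42 + (2.4)
= 6.82

6.82


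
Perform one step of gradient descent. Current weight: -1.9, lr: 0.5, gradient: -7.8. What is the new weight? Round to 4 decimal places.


w_new = w_old - lr * gradient
= -1.9 - 0.5 * -7.8
= -1.9 - (-3.9)
= 2.0000

2.0000


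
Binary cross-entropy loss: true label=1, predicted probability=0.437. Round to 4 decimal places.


For y=1: Loss = -log(p)
= -log(0.437)
= -(-0.8278)
= 0.8278

0.8278


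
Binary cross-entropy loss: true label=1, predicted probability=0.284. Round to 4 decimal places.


For y=1: Loss = -log(p)
= -log(0.284)
= -(-1.2588)
= 1.2588

1.2588


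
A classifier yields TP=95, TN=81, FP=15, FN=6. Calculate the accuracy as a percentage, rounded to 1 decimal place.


Accuracy = (TP + TN) / (TP + TN + FP + FN) * 100
= (95 + 81) / (95 + 81 + 15 + 6)
= 176 / 197
= 0.8934
= 89.3%

89.3


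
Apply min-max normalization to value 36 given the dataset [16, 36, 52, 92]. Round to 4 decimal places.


Min = 16, Max = 92
Range = 92 - 16 = 76
Scaled = (x - min) / (max - min)
= (36 - 16) / 76
= 20 / 76
= 0.2632

0.2632


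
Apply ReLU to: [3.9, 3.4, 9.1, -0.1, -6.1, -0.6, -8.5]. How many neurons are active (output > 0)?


ReLU(x) = max(0, x) for each element:
ReLU(3.9) = 3.9
ReLU(3.4) = 3.4
ReLU(9.1) = 9.1
ReLU(-0.1) = 0
ReLU(-6.1) = 0
ReLU(-0.6) = 0
ReLU(-8.5) = 0
Active neurons (>0): 3

3


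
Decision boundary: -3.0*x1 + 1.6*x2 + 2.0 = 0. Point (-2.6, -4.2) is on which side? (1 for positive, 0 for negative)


Compute -3.0 * -2.6 + 1.6 * -4.2 + 2.0
= 7.8 + -6.72 + 2.0
= 3.08
Since 3.08 >= 0, the point is on the positive side.

1


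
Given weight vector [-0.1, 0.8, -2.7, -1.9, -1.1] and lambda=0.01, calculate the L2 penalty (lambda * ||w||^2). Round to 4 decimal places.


Squaring each weight:
(-0.1)^2 = 0.01
0.8^2 = 0.64
(-2.7)^2 = 7.29
(-1.9)^2 = 3.61
(-1.1)^2 = 1.21
Sum of squares = 12.76
Penalty = 0.01 * 12.76 = 0.1276

0.1276


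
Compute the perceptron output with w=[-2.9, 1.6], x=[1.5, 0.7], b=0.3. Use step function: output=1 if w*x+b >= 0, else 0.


z = w . x + b
= -2.9*1.5 + 1.6*0.7 + 0.3
= -4.35 + 1.12 + 0.3
= -3.23 + 0.3
= -2.93
Since z = -2.93 < 0, output = 0

0


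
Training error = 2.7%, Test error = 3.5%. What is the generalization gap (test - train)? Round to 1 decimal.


Generalization gap = test_error - train_error
= 3.5 - 2.7
= 0.8%
A small gap suggests good generalization.

0.8


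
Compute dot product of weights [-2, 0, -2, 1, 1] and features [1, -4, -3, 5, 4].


Element-wise products:
-2 * 1 = -2
0 * -4 = 0
-2 * -3 = 6
1 * 5 = 5
1 * 4 = 4
Sum = -2 + 0 + 6 + 5 + 4
= 13

13


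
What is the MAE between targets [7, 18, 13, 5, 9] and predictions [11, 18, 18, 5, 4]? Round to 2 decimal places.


Absolute errors: [4, 0, 5, 0, 5]
Sum of absolute errors = 14
MAE = 14 / 5 = 2.80

2.80


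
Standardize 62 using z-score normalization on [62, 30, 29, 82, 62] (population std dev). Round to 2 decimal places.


Mean = (62 + 30 + 29 + 82 + 62) / 5 = 53.0
Variance = sum((x_i - mean)^2) / n = 421.6
Std = sqrt(421.6) = 20.5329
Z = (x - mean) / std
= (62 - 53.0) / 20.5329
= 9.0 / 20.5329
= 0.44

0.44


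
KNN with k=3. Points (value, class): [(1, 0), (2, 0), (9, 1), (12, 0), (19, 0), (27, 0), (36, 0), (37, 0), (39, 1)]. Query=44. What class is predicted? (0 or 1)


Distances from query 44:
Point 39 (class 1): distance = 5
Point 37 (class 0): distance = 7
Point 36 (class 0): distance = 8
K=3 nearest neighbors: classes = [1, 0, 0]
Votes for class 1: 1 / 3
Majority vote => class 0

0


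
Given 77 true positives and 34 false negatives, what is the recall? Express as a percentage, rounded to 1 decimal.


Recall = TP / (TP + FN) * 100
= 77 / (77 + 34)
= 77 / 111
= 0.6937
= 69.4%

69.4


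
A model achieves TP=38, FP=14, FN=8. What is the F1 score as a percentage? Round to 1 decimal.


Precision = TP / (TP + FP) = 38 / 52 = 0.7308
Recall = TP / (TP + FN) = 38 / 46 = 0.8261
F1 = 2 * P * R / (P + R)
= 2 * 0.7308 * 0.8261 / (0.7308 + 0.8261)
= 1.2074 / 1.5569
= 0.7755
As percentage: 77.6%

77.6


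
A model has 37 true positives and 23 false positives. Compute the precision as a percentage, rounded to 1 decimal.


Precision = TP / (TP + FP) * 100
= 37 / (37 + 23)
= 37 / 60
= 0.6167
= 61.7%

61.7


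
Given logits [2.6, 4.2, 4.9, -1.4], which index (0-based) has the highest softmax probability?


Softmax is a monotonic transformation, so it preserves the argmax.
We need to find the index of the maximum logit.
Index 0: 2.6
Index 1: 4.2
Index 2: 4.9
Index 3: -1.4
Maximum logit = 4.9 at index 2

2


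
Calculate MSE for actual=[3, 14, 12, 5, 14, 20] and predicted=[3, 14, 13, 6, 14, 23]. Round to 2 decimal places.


Differences: [0, 0, -1, -1, 0, -3]
Squared errors: [0, 0, 1, 1, 0, 9]
Sum of squared errors = 11
MSE = 11 / 6 = 1.83

1.83


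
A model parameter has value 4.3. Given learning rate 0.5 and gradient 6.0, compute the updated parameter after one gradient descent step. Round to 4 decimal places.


w_new = w_old - lr * gradient
= 4.3 - 0.5 * 6.0
= 4.3 - (3.0)
= 1.3000

1.3000


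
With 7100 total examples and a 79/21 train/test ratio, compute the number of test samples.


Train samples = 7100 * 79% = 5609
Test samples = 7100 - 5609
= 1491

1491


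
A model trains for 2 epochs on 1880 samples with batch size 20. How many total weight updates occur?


Iterations per epoch = 1880 / 20 = 94
Total updates = iterations_per_epoch * epochs
= 94 * 2
= 188

188


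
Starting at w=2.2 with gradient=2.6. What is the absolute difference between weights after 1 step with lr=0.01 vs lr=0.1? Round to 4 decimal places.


With lr=0.01: w_new = 2.2 - 0.01 * 2.6 = 2.174
With lr=0.1: w_new = 2.2 - 0.1 * 2.6 = 1.94
Absolute difference = |2.174 - 1.94|
= 0.2340

0.2340


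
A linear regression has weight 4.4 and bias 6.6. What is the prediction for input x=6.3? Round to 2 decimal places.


y = 4.4 * 6.3 + (6.6)
= 27.72 + (6.6)
= 34.32

34.32


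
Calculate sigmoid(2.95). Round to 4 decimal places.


sigmoid(z) = 1 / (1 + exp(-z))
exp(-(2.95)) = exp(-2.95) = 0.0523
1 + 0.0523 = 1.0523
1 / 1.0523 = 0.9503

0.9503


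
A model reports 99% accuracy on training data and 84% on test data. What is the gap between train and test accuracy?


Gap = train_accuracy - test_accuracy
= 99 - 84
= 15%
This gap suggests the model is overfitting.

15


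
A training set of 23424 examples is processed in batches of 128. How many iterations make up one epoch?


Iterations per epoch = dataset_size / batch_size
= 23424 / 128
= 183

183


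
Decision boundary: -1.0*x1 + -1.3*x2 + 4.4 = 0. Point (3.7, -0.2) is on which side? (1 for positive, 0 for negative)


Compute -1.0 * 3.7 + -1.3 * -0.2 + 4.4
= -3.7 + 0.26 + 4.4
= 0.96
Since 0.96 >= 0, the point is on the positive side.

1


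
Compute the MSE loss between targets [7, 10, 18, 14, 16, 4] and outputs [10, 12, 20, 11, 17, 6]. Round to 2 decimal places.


Differences: [-3, -2, -2, 3, -1, -2]
Squared errors: [9, 4, 4, 9, 1, 4]
Sum of squared errors = 31
MSE = 31 / 6 = 5.17

5.17


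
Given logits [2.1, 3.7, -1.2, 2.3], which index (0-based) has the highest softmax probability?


Softmax is a monotonic transformation, so it preserves the argmax.
We need to find the index of the maximum logit.
Index 0: 2.1
Index 1: 3.7
Index 2: -1.2
Index 3: 2.3
Maximum logit = 3.7 at index 1

1


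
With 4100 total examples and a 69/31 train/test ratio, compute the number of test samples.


Train samples = 4100 * 69% = 2829
Test samples = 4100 - 2829
= 1271

1271


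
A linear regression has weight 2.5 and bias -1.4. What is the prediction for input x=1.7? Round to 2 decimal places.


y = 2.5 * 1.7 + (-1.4)
= 4.25 + (-1.4)
= 2.85

2.85


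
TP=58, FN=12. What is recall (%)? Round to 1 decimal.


Recall = TP / (TP + FN) * 100
= 58 / (58 + 12)
= 58 / 70
= 0.8286
= 82.9%

82.9


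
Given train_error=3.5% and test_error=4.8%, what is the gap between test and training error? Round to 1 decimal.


Generalization gap = test_error - train_error
= 4.8 - 3.5
= 1.3%
A small gap suggests good generalization.

1.3


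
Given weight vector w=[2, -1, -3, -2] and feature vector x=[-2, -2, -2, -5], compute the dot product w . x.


Element-wise products:
2 * -2 = -4
-1 * -2 = 2
-3 * -2 = 6
-2 * -5 = 10
Sum = -4 + 2 + 6 + 10
= 14

14


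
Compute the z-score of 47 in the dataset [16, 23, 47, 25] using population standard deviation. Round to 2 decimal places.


Mean = (16 + 23 + 47 + 25) / 4 = 27.75
Variance = sum((x_i - mean)^2) / n = 134.6875
Std = sqrt(134.6875) = 11.6055
Z = (x - mean) / std
= (47 - 27.75) / 11.6055
= 19.25 / 11.6055
= 1.66

1.66


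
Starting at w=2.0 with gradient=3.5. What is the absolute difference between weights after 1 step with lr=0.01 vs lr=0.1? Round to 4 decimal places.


With lr=0.01: w_new = 2.0 - 0.01 * 3.5 = 1.965
With lr=0.1: w_new = 2.0 - 0.1 * 3.5 = 1.65
Absolute difference = |1.965 - 1.65|
= 0.3150

0.3150


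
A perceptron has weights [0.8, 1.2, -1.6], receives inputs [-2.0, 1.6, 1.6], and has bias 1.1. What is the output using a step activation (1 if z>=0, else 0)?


z = w . x + b
= 0.8*-2.0 + 1.2*1.6 + -1.6*1.6 + 1.1
= -1.6 + 1.92 + -2.56 + 1.1
= -2.24 + 1.1
= -1.14
Since z = -1.14 < 0, output = 0

0


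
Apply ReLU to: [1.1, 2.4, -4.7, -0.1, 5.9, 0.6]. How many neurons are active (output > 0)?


ReLU(x) = max(0, x) for each element:
ReLU(1.1) = 1.1
ReLU(2.4) = 2.4
ReLU(-4.7) = 0
ReLU(-0.1) = 0
ReLU(5.9) = 5.9
ReLU(0.6) = 0.6
Active neurons (>0): 4

4


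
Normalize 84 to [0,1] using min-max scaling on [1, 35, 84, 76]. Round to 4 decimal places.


Min = 1, Max = 84
Range = 84 - 1 = 83
Scaled = (x - min) / (max - min)
= (84 - 1) / 83
= 83 / 83
= 1.0000

1.0000


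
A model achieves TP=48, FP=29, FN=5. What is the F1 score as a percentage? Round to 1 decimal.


Precision = TP / (TP + FP) = 48 / 77 = 0.6234
Recall = TP / (TP + FN) = 48 / 53 = 0.9057
F1 = 2 * P * R / (P + R)
= 2 * 0.6234 * 0.9057 / (0.6234 + 0.9057)
= 1.1291 / 1.529
= 0.7385
As percentage: 73.8%

73.8


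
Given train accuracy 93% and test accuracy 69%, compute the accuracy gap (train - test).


Gap = train_accuracy - test_accuracy
= 93 - 69
= 24%
This large gap strongly indicates overfitting.

24


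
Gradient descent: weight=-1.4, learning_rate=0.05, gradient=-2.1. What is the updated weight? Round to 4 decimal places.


w_new = w_old - lr * gradient
= -1.4 - 0.05 * -2.1
= -1.4 - (-0.105)
= -1.2950

-1.2950


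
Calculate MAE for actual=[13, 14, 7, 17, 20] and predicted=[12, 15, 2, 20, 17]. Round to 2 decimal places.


Absolute errors: [1, 1, 5, 3, 3]
Sum of absolute errors = 13
MAE = 13 / 5 = 2.60

2.60


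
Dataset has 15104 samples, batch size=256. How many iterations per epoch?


Iterations per epoch = dataset_size / batch_size
= 15104 / 256
= 59

59


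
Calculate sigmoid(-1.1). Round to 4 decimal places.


sigmoid(z) = 1 / (1 + exp(-z))
exp(-(-1.1)) = exp(1.1) = 3.0042
1 + 3.0042 = 4.0042
1 / 4.0042 = 0.2497

0.2497


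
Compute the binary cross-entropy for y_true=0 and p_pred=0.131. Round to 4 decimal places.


For y=0: Loss = -log(1-p)
= -log(1 - 0.131)
= -log(0.869)
= -(-0.1404)
= 0.1404

0.1404


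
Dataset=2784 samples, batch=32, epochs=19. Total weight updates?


Iterations per epoch = 2784 / 32 = 87
Total updates = iterations_per_epoch * epochs
= 87 * 19
= 1653

1653


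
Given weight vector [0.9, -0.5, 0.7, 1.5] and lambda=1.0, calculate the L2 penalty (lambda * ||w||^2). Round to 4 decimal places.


Squaring each weight:
0.9^2 = 0.81
(-0.5)^2 = 0.25
0.7^2 = 0.49
1.5^2 = 2.25
Sum of squares = 3.8
Penalty = 1.0 * 3.8 = 3.8000

3.8000


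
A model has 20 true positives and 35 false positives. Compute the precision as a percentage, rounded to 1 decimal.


Precision = TP / (TP + FP) * 100
= 20 / (20 + 35)
= 20 / 55
= 0.3636
= 36.4%

36.4


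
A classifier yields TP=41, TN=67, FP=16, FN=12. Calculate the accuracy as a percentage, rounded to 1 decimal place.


Accuracy = (TP + TN) / (TP + TN + FP + FN) * 100
= (41 + 67) / (41 + 67 + 16 + 12)
= 108 / 136
= 0.7941
= 79.4%

79.4


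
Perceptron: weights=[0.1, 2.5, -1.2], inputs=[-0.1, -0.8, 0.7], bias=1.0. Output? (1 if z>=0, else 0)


z = w . x + b
= 0.1*-0.1 + 2.5*-0.8 + -1.2*0.7 + 1.0
= -0.01 + -2.0 + -0.84 + 1.0
= -2.85 + 1.0
= -1.85
Since z = -1.85 < 0, output = 0

0


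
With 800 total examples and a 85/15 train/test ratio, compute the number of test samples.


Train samples = 800 * 85% = 680
Test samples = 800 - 680
= 120

120


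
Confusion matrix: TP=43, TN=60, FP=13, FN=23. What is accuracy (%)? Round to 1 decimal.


Accuracy = (TP + TN) / (TP + TN + FP + FN) * 100
= (43 + 60) / (43 + 60 + 13 + 23)
= 103 / 139
= 0.741
= 74.1%

74.1


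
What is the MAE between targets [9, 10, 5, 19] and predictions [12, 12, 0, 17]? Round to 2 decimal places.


Absolute errors: [3, 2, 5, 2]
Sum of absolute errors = 12
MAE = 12 / 4 = 3.00

3.00


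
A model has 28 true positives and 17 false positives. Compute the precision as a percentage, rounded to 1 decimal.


Precision = TP / (TP + FP) * 100
= 28 / (28 + 17)
= 28 / 45
= 0.6222
= 62.2%

62.2


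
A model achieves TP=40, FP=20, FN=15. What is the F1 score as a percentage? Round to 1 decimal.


Precision = TP / (TP + FP) = 40 / 60 = 0.6667
Recall = TP / (TP + FN) = 40 / 55 = 0.7273
F1 = 2 * P * R / (P + R)
= 2 * 0.6667 * 0.7273 / (0.6667 + 0.7273)
= 0.9697 / 1.3939
= 0.6957
As percentage: 69.6%

69.6


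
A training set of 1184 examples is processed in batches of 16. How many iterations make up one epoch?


Iterations per epoch = dataset_size / batch_size
= 1184 / 16
= 74

74


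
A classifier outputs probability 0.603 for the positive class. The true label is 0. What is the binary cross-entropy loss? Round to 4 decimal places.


For y=0: Loss = -log(1-p)
= -log(1 - 0.603)
= -log(0.397)
= -(-0.9238)
= 0.9238

0.9238


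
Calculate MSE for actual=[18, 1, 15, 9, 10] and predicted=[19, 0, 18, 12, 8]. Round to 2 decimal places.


Differences: [-1, 1, -3, -3, 2]
Squared errors: [1, 1, 9, 9, 4]
Sum of squared errors = 24
MSE = 24 / 5 = 4.80

4.80


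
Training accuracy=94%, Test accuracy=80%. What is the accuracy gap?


Gap = train_accuracy - test_accuracy
= 94 - 80
= 14%
This gap suggests the model is overfitting.

14


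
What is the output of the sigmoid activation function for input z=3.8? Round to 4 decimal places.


sigmoid(z) = 1 / (1 + exp(-z))
exp(-(3.8)) = exp(-3.8) = 0.0224
1 + 0.0224 = 1.0224
1 / 1.0224 = 0.9781

0.9781


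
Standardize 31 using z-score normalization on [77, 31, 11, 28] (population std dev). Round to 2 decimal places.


Mean = (77 + 31 + 11 + 28) / 4 = 36.75
Variance = sum((x_i - mean)^2) / n = 598.1875
Std = sqrt(598.1875) = 24.4579
Z = (x - mean) / std
= (31 - 36.75) / 24.4579
= -5.75 / 24.4579
= -0.24

-0.24


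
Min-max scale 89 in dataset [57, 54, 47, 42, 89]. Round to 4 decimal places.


Min = 42, Max = 89
Range = 89 - 42 = 47
Scaled = (x - min) / (max - min)
= (89 - 42) / 47
= 47 / 47
= 1.0000

1.0000


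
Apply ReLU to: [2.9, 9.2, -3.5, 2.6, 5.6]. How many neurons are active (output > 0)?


ReLU(x) = max(0, x) for each element:
ReLU(2.9) = 2.9
ReLU(9.2) = 9.2
ReLU(-3.5) = 0
ReLU(2.6) = 2.6
ReLU(5.6) = 5.6
Active neurons (>0): 4

4


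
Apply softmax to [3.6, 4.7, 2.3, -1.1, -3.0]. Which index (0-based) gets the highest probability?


Softmax is a monotonic transformation, so it preserves the argmax.
We need to find the index of the maximum logit.
Index 0: 3.6
Index 1: 4.7
Index 2: 2.3
Index 3: -1.1
Index 4: -3.0
Maximum logit = 4.7 at index 1

1


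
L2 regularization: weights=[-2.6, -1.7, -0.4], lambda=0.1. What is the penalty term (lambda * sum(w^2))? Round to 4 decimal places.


Squaring each weight:
(-2.6)^2 = 6.76
(-1.7)^2 = 2.89
(-0.4)^2 = 0.16
Sum of squares = 9.81
Penalty = 0.1 * 9.81 = 0.9810

0.9810


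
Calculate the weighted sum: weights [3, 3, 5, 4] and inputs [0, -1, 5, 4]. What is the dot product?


Element-wise products:
3 * 0 = 0
3 * -1 = -3
5 * 5 = 25
4 * 4 = 16
Sum = 0 + -3 + 25 + 16
= 38

38


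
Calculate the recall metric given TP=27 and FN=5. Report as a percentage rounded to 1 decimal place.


Recall = TP / (TP + FN) * 100
= 27 / (27 + 5)
= 27 / 32
= 0.8438
= 84.4%

84.4


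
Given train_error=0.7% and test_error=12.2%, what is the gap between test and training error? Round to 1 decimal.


Generalization gap = test_error - train_error
= 12.2 - 0.7
= 11.5%
A large gap suggests overfitting.

11.5


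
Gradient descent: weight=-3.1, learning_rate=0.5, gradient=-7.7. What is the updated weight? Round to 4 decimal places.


w_new = w_old - lr * gradient
= -3.1 - 0.5 * -7.7
= -3.1 - (-3.85)
= 0.7500

0.7500


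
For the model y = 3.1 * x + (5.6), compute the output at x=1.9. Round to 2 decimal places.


y = 3.1 * 1.9 + (5.6)
= 5.89 + (5.6)
= 11.49

11.49


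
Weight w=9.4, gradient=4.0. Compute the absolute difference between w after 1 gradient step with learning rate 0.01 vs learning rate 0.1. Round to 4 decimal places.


With lr=0.01: w_new = 9.4 - 0.01 * 4.0 = 9.36
With lr=0.1: w_new = 9.4 - 0.1 * 4.0 = 9.0
Absolute difference = |9.36 - 9.0|
= 0.3600

0.3600


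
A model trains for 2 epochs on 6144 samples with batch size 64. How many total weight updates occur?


Iterations per epoch = 6144 / 64 = 96
Total updates = iterations_per_epoch * epochs
= 96 * 2
= 192

192


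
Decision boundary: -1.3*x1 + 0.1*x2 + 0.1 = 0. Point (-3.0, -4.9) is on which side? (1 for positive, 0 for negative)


Compute -1.3 * -3.0 + 0.1 * -4.9 + 0.1
= 3.9 + -0.49 + 0.1
= 3.51
Since 3.51 >= 0, the point is on the positive side.

1


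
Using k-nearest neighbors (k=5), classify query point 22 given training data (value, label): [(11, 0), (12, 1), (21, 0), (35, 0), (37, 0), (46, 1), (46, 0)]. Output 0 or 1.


Distances from query 22:
Point 21 (class 0): distance = 1
Point 12 (class 1): distance = 10
Point 11 (class 0): distance = 11
Point 35 (class 0): distance = 13
Point 37 (class 0): distance = 15
K=5 nearest neighbors: classes = [0, 1, 0, 0, 0]
Votes for class 1: 1 / 5
Majority vote => class 0

0


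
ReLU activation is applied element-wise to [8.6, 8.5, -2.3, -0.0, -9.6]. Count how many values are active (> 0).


ReLU(x) = max(0, x) for each element:
ReLU(8.6) = 8.6
ReLU(8.5) = 8.5
ReLU(-2.3) = 0
ReLU(-0.0) = 0
ReLU(-9.6) = 0
Active neurons (>0): 2

2


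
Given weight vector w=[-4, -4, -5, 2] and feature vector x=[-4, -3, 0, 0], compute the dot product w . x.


Element-wise products:
-4 * -4 = 16
-4 * -3 = 12
-5 * 0 = 0
2 * 0 = 0
Sum = 16 + 12 + 0 + 0
= 28

28


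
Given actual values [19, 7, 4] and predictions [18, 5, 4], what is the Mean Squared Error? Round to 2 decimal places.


Differences: [1, 2, 0]
Squared errors: [1, 4, 0]
Sum of squared errors = 5
MSE = 5 / 3 = 1.67

1.67


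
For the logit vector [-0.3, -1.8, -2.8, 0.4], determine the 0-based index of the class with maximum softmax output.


Softmax is a monotonic transformation, so it preserves the argmax.
We need to find the index of the maximum logit.
Index 0: -0.3
Index 1: -1.8
Index 2: -2.8
Index 3: 0.4
Maximum logit = 0.4 at index 3

3


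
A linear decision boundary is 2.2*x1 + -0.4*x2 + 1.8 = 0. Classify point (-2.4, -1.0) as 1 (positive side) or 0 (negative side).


Compute 2.2 * -2.4 + -0.4 * -1.0 + 1.8
= -5.28 + 0.4 + 1.8
= -3.08
Since -3.08 < 0, the point is on the negative side.

0


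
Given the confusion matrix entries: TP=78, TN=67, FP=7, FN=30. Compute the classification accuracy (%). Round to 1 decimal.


Accuracy = (TP + TN) / (TP + TN + FP + FN) * 100
= (78 + 67) / (78 + 67 + 7 + 30)
= 145 / 182
= 0.7967
= 79.7%

79.7


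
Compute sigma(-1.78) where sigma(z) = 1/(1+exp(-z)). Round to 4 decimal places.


sigmoid(z) = 1 / (1 + exp(-z))
exp(-(-1.78)) = exp(1.78) = 5.9299
1 + 5.9299 = 6.9299
1 / 6.9299 = 0.1443

0.1443


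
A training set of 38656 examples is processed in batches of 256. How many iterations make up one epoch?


Iterations per epoch = dataset_size / batch_size
= 38656 / 256
= 151

151


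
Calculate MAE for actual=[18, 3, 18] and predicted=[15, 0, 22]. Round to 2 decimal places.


Absolute errors: [3, 3, 4]
Sum of absolute errors = 10
MAE = 10 / 3 = 3.33

3.33


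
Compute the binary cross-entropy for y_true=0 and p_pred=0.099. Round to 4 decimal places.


For y=0: Loss = -log(1-p)
= -log(1 - 0.099)
= -log(0.901)
= -(-0.1043)
= 0.1043

0.1043


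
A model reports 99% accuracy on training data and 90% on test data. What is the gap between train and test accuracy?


Gap = train_accuracy - test_accuracy
= 99 - 90
= 9%
This moderate gap may indicate mild overfitting.

9


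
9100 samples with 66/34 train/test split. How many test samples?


Train samples = 9100 * 66% = 6006
Test samples = 9100 - 6006
= 3094

3094


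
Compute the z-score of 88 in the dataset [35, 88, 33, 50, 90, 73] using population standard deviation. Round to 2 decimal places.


Mean = (35 + 88 + 33 + 50 + 90 + 73) / 6 = 61.5
Variance = sum((x_i - mean)^2) / n = 548.9167
Std = sqrt(548.9167) = 23.429
Z = (x - mean) / std
= (88 - 61.5) / 23.429
= 26.5 / 23.429
= 1.13

1.13


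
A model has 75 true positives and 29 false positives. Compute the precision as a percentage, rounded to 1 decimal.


Precision = TP / (TP + FP) * 100
= 75 / (75 + 29)
= 75 / 104
= 0.7212
= 72.1%

72.1


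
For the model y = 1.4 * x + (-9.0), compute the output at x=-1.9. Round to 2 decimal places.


y = 1.4 * -1.9 + (-9.0)
= -2.66 + (-9.0)
= -11.66

-11.66


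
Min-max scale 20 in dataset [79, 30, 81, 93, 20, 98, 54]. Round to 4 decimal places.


Min = 20, Max = 98
Range = 98 - 20 = 78
Scaled = (x - min) / (max - min)
= (20 - 20) / 78
= 0 / 78
= 0.0000

0.0000


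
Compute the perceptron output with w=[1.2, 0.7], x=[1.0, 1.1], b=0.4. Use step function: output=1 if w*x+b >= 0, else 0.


z = w . x + b
= 1.2*1.0 + 0.7*1.1 + 0.4
= 1.2 + 0.77 + 0.4
= 1.97 + 0.4
= 2.37
Since z = 2.37 >= 0, output = 1

1


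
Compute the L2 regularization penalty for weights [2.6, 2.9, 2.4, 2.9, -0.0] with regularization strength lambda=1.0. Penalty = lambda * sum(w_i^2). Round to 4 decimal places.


Squaring each weight:
2.6^2 = 6.76
2.9^2 = 8.41
2.4^2 = 5.76
2.9^2 = 8.41
(-0.0)^2 = 0.0
Sum of squares = 29.34
Penalty = 1.0 * 29.34 = 29.3400

29.3400


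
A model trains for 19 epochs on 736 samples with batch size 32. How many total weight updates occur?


Iterations per epoch = 736 / 32 = 23
Total updates = iterations_per_epoch * epochs
= 23 * 19
= 437

437


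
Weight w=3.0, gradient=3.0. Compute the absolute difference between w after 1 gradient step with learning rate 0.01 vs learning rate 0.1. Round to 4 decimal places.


With lr=0.01: w_new = 3.0 - 0.01 * 3.0 = 2.97
With lr=0.1: w_new = 3.0 - 0.1 * 3.0 = 2.7
Absolute difference = |2.97 - 2.7|
= 0.2700

0.2700


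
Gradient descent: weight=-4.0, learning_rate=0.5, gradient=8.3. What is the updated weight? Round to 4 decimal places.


w_new = w_old - lr * gradient
= -4.0 - 0.5 * 8.3
= -4.0 - (4.15)
= -8.1500

-8.1500


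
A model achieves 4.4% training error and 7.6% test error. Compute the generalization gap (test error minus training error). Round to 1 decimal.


Generalization gap = test_error - train_error
= 7.6 - 4.4
= 3.2%
A moderate gap.

3.2


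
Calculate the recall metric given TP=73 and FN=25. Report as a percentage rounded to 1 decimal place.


Recall = TP / (TP + FN) * 100
= 73 / (73 + 25)
= 73 / 98
= 0.7449
= 74.5%

74.5


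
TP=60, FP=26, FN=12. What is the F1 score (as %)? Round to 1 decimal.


Precision = TP / (TP + FP) = 60 / 86 = 0.6977
Recall = TP / (TP + FN) = 60 / 72 = 0.8333
F1 = 2 * P * R / (P + R)
= 2 * 0.6977 * 0.8333 / (0.6977 + 0.8333)
= 1.1628 / 1.531
= 0.7595
As percentage: 75.9%

75.9


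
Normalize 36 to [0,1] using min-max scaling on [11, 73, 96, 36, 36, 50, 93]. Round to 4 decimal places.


Min = 11, Max = 96
Range = 96 - 11 = 85
Scaled = (x - min) / (max - min)
= (36 - 11) / 85
= 25 / 85
= 0.2941

0.2941


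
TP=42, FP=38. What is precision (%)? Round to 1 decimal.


Precision = TP / (TP + FP) * 100
= 42 / (42 + 38)
= 42 / 80
= 0.525
= 52.5%

52.5


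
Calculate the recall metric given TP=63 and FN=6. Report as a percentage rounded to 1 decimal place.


Recall = TP / (TP + FN) * 100
= 63 / (63 + 6)
= 63 / 69
= 0.913
= 91.3%

91.3


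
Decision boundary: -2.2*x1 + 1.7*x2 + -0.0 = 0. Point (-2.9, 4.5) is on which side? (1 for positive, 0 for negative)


Compute -2.2 * -2.9 + 1.7 * 4.5 + -0.0
= 6.38 + 7.65 + -0.0
= 14.03
Since 14.03 >= 0, the point is on the positive side.

1


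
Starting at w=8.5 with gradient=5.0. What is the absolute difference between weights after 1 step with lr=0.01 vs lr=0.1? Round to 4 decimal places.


With lr=0.01: w_new = 8.5 - 0.01 * 5.0 = 8.45
With lr=0.1: w_new = 8.5 - 0.1 * 5.0 = 8.0
Absolute difference = |8.45 - 8.0|
= 0.4500

0.4500


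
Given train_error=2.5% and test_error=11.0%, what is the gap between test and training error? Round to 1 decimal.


Generalization gap = test_error - train_error
= 11.0 - 2.5
= 8.5%
A moderate gap.

8.5


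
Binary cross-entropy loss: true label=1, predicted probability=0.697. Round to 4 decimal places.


For y=1: Loss = -log(p)
= -log(0.697)
= -(-0.361)
= 0.3610

0.3610


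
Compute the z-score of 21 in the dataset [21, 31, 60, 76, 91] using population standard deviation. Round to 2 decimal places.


Mean = (21 + 31 + 60 + 76 + 91) / 5 = 55.8
Variance = sum((x_i - mean)^2) / n = 698.16
Std = sqrt(698.16) = 26.4227
Z = (x - mean) / std
= (21 - 55.8) / 26.4227
= -34.8 / 26.4227
= -1.32

-1.32


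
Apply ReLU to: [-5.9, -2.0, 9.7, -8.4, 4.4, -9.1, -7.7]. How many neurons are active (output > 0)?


ReLU(x) = max(0, x) for each element:
ReLU(-5.9) = 0
ReLU(-2.0) = 0
ReLU(9.7) = 9.7
ReLU(-8.4) = 0
ReLU(4.4) = 4.4
ReLU(-9.1) = 0
ReLU(-7.7) = 0
Active neurons (>0): 2

2


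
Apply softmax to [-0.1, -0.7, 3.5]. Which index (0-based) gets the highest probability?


Softmax is a monotonic transformation, so it preserves the argmax.
We need to find the index of the maximum logit.
Index 0: -0.1
Index 1: -0.7
Index 2: 3.5
Maximum logit = 3.5 at index 2

2


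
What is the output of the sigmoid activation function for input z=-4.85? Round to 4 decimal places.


sigmoid(z) = 1 / (1 + exp(-z))
exp(-(-4.85)) = exp(4.85) = 127.7404
1 + 127.7404 = 128.7404
1 / 128.7404 = 0.0078

0.0078


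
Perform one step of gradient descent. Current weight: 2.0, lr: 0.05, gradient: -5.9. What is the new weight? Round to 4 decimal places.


w_new = w_old - lr * gradient
= 2.0 - 0.05 * -5.9
= 2.0 - (-0.295)
= 2.2950

2.2950


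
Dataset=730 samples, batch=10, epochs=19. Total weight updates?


Iterations per epoch = 730 / 10 = 73
Total updates = iterations_per_epoch * epochs
= 73 * 19
= 1387

1387


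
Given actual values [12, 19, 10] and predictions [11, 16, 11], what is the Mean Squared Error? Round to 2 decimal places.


Differences: [1, 3, -1]
Squared errors: [1, 9, 1]
Sum of squared errors = 11
MSE = 11 / 3 = 3.67

3.67


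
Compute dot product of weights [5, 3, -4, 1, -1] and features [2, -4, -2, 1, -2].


Element-wise products:
5 * 2 = 10
3 * -4 = -12
-4 * -2 = 8
1 * 1 = 1
-1 * -2 = 2
Sum = 10 + -12 + 8 + 1 + 2
= 9

9


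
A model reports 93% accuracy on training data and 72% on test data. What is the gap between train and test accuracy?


Gap = train_accuracy - test_accuracy
= 93 - 72
= 21%
This large gap strongly indicates overfitting.

21


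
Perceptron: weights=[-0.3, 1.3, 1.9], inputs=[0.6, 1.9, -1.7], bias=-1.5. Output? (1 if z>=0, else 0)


z = w . x + b
= -0.3*0.6 + 1.3*1.9 + 1.9*-1.7 + -1.5
= -0.18 + 2.47 + -3.23 + -1.5
= -0.94 + -1.5
= -2.44
Since z = -2.44 < 0, output = 0

0


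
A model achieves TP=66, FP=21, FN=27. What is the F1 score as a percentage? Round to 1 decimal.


Precision = TP / (TP + FP) = 66 / 87 = 0.7586
Recall = TP / (TP + FN) = 66 / 93 = 0.7097
F1 = 2 * P * R / (P + R)
= 2 * 0.7586 * 0.7097 / (0.7586 + 0.7097)
= 1.0768 / 1.4683
= 0.7333
As percentage: 73.3%

73.3


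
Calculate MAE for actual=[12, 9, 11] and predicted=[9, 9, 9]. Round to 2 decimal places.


Absolute errors: [3, 0, 2]
Sum of absolute errors = 5
MAE = 5 / 3 = 1.67

1.67


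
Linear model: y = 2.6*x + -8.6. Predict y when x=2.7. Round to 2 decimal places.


y = 2.6 * 2.7 + (-8.6)
= 7.02 + (-8.6)
= -1.58

-1.58


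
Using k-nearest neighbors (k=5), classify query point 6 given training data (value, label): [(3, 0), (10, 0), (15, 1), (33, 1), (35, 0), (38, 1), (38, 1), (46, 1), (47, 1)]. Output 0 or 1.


Distances from query 6:
Point 3 (class 0): distance = 3
Point 10 (class 0): distance = 4
Point 15 (class 1): distance = 9
Point 33 (class 1): distance = 27
Point 35 (class 0): distance = 29
K=5 nearest neighbors: classes = [0, 0, 1, 1, 0]
Votes for class 1: 2 / 5
Majority vote => class 0

0


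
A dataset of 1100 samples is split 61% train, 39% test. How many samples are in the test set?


Train samples = 1100 * 61% = 671
Test samples = 1100 - 671
= 429

429


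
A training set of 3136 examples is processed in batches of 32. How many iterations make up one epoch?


Iterations per epoch = dataset_size / batch_size
= 3136 / 32
= 98

98
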